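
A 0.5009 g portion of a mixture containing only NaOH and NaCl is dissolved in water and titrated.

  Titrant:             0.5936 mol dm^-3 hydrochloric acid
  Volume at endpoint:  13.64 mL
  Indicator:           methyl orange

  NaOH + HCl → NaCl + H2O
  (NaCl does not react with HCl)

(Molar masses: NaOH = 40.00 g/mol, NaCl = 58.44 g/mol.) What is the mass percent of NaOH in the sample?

64.66 %

n(HCl) = 0.01364 × 0.5936 = 8.097 × 10^-3 mol
Let x = n(NaOH), y = n(NaCl).
Titrant: 1x = 8.097 × 10^-3;  mass: 40.00x + 58.44y = 0.5009
Solving, x = 8.097 × 10^-3 mol, y = 3.029 × 10^-3 mol
mass of NaOH = 8.097 × 10^-3 × 40.00 = 0.3239 g
% NaOH = 0.3239 / 0.5009 × 100 = 64.66 %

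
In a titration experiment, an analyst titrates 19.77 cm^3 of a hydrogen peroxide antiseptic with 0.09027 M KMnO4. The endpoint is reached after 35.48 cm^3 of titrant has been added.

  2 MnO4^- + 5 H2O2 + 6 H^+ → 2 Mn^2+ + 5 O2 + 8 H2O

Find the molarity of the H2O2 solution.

n(KMnO4) = 0.03548 L × 0.09027 mol/L = 3.203 × 10^-3 mol
From the 5:2 mole ratio, n(H2O2) = 5/2 × 3.203 × 10^-3 = 8.007 × 10^-3 mol
[H2O2] = 8.007 × 10^-3 mol / 0.01977 L = 0.4050 mol/L

0.4050 M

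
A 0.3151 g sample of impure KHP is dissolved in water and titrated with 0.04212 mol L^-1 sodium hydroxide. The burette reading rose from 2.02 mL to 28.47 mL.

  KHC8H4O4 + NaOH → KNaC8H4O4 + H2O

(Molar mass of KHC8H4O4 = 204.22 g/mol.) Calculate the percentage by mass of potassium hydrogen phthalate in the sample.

n(NaOH) = 0.02645 L × 0.04212 mol/L = 1.114 × 10^-3 mol
n(KHC8H4O4) = 1.114 × 10^-3 mol (1:1 ratio)
mass of KHC8H4O4 = 1.114 × 10^-3 × 204.22 g/mol = 0.2275 g
% KHC8H4O4 = 0.2275 / 0.3151 × 100 = 72.20 %

72.20 %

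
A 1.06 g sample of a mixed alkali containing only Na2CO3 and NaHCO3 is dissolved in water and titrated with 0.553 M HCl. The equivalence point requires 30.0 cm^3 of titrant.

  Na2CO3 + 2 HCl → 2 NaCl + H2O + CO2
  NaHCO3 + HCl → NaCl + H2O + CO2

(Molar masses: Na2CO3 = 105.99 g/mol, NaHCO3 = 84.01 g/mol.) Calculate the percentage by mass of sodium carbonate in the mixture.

53.8 %

n(HCl) = 0.0300 × 0.553 = 0.0166 mol
Let x = n(Na2CO3), y = n(NaHCO3).
Titrant: 2x + 1y = 0.0166;  mass: 105.99x + 84.01y = 1.06
Solving, x = 5.38 × 10^-3 mol, y = 5.83 × 10^-3 mol
mass of Na2CO3 = 5.38 × 10^-3 × 105.99 = 0.570 g
% Na2CO3 = 0.570 / 1.06 × 100 = 53.8 %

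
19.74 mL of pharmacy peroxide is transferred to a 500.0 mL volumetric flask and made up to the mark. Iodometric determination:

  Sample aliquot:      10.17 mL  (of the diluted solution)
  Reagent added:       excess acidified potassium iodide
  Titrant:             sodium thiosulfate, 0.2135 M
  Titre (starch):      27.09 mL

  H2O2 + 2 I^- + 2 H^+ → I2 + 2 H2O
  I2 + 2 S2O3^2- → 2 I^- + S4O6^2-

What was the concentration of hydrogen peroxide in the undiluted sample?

7.202 M

n(S2O3^2-) = 0.02709 × 0.2135 = 5.784 × 10^-3 mol
n(I2) = n(S2O3^2-)/2 = 2.892 × 10^-3 mol
n(H2O2) in the aliquot = 2.892 × 10^-3 mol (1:1 ratio)
[H2O2]_dilute = 2.892 × 10^-3 / 0.01017 = 0.2844 mol/L
[H2O2]_original = 0.2844 × 500.0/19.74 = 7.202 mol/L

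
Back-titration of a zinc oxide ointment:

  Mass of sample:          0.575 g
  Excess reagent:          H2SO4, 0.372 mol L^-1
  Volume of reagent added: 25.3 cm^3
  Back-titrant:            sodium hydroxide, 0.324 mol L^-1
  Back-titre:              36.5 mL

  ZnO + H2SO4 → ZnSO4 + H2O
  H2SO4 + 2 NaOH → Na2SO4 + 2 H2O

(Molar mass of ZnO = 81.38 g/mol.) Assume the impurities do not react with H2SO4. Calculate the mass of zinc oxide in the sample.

n(H2SO4) added = 0.0253 × 0.372 = 9.41 × 10^-3 mol
n(NaOH) used in back-titration = 0.0365 × 0.324 = 0.0118 mol
From the 1:2 ratio, n(H2SO4) left over = 1/2 × 0.0118 = 5.91 × 10^-3 mol
n(H2SO4) consumed by analyte = 9.41 × 10^-3 − 5.91 × 10^-3 = 3.50 × 10^-3 mol
n(ZnO) = 3.50 × 10^-3 mol (1:1 ratio)
mass of ZnO = 3.50 × 10^-3 × 81.38 = 0.285 g

0.285 g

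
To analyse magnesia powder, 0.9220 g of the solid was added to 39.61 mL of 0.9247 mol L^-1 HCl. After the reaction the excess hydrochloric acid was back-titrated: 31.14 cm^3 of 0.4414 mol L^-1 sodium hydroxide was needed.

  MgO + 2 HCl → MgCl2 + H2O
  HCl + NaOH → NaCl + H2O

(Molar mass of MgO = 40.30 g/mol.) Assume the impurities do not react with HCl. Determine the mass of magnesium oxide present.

0.4611 g

n(HCl) added = 0.03961 × 0.9247 = 0.03663 mol
n(NaOH) used in back-titration = 0.03114 × 0.4414 = 0.01375 mol
n(HCl) left over = 0.01375 mol (1:1 ratio)
n(HCl) consumed by analyte = 0.03663 − 0.01375 = 0.02288 mol
From the 1:2 ratio, n(MgO) = 1/2 × 0.02288 = 0.01144 mol
mass of MgO = 0.01144 × 40.30 = 0.4611 g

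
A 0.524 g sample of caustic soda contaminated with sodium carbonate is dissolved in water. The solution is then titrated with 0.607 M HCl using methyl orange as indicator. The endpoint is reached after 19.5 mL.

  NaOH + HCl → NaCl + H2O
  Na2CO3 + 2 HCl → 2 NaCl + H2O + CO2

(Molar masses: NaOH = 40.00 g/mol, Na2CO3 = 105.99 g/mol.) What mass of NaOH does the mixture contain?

0.318 g

n(HCl) = 0.0195 × 0.607 = 0.0118 mol
Let x = n(NaOH), y = n(Na2CO3).
Titrant: 1x + 2y = 0.0118;  mass: 40.00x + 105.99y = 0.524
Solving, x = 7.95 × 10^-3 mol, y = 1.94 × 10^-3 mol
mass of NaOH = 7.95 × 10^-3 × 40.00 = 0.318 g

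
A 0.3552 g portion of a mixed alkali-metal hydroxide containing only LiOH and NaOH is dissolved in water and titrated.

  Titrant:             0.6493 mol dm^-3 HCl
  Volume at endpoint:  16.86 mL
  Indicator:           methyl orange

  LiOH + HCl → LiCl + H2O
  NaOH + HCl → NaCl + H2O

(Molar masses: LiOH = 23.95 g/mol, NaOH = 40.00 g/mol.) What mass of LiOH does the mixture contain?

n(HCl) = 0.01686 × 0.6493 = 0.01095 mol
Let x = n(LiOH), y = n(NaOH).
Titrant: 1x + 1y = 0.01095;  mass: 23.95x + 40.00y = 0.3552
Solving, x = 5.152 × 10^-3 mol, y = 5.795 × 10^-3 mol
mass of LiOH = 5.152 × 10^-3 × 23.95 = 0.1234 g

0.1234 g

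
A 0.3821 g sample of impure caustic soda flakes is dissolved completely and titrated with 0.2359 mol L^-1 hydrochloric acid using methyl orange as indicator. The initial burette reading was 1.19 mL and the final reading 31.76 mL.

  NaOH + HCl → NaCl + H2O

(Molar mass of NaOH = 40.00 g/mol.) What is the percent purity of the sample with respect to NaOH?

n(HCl) = 0.03057 L × 0.2359 mol/L = 7.211 × 10^-3 mol
n(NaOH) = 7.211 × 10^-3 mol (1:1 ratio)
mass of NaOH = 7.211 × 10^-3 × 40.00 g/mol = 0.2885 g
% NaOH = 0.2885 / 0.3821 × 100 = 75.49 %

75.49 %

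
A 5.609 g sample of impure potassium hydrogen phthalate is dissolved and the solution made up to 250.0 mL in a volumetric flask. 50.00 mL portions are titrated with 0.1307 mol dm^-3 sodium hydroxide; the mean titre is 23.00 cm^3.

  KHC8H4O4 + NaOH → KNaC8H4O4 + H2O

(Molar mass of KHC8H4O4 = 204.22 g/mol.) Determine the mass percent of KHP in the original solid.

54.73 %

n(NaOH) per titration = 0.02300 × 0.1307 = 3.006 × 10^-3 mol
n(KHC8H4O4) in each aliquot = 3.006 × 10^-3 mol (1:1 ratio)
n(KHC8H4O4) in the whole flask = 3.006 × 10^-3 × 250.0/50.00 = 0.01503 mol
mass of KHC8H4O4 = 0.01503 × 204.22 = 3.070 g
% KHC8H4O4 = 3.070 / 5.609 × 100 = 54.73 %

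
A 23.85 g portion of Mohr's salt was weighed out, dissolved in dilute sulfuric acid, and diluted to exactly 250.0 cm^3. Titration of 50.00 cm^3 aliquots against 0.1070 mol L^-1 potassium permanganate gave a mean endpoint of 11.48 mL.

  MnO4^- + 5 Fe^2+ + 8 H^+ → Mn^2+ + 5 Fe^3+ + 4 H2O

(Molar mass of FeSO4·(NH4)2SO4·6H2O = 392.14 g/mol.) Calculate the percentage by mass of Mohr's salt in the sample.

n(KMnO4) per titration = 0.01148 × 0.1070 = 1.228 × 10^-3 mol
From the 5:1 ratio, n(FeSO4·(NH4)2SO4·6H2O) in each aliquot = 5/1 × 1.228 × 10^-3 = 6.142 × 10^-3 mol
n(FeSO4·(NH4)2SO4·6H2O) in the whole flask = 6.142 × 10^-3 × 250.0/50.00 = 0.03071 mol
mass of FeSO4·(NH4)2SO4·6H2O = 0.03071 × 392.14 = 12.04 g
% FeSO4·(NH4)2SO4·6H2O = 12.04 / 23.85 × 100 = 50.49 %

50.49 %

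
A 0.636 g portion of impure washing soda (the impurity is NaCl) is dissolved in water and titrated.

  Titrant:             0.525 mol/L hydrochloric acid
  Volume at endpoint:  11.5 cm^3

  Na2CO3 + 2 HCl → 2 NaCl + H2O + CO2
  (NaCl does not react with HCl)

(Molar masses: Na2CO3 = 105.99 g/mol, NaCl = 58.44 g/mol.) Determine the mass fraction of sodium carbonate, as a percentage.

50.3 %

n(HCl) = 0.0115 × 0.525 = 6.04 × 10^-3 mol
Let x = n(Na2CO3), y = n(NaCl).
Titrant: 2x = 6.04 × 10^-3;  mass: 105.99x + 58.44y = 0.636
Solving, x = 3.02 × 10^-3 mol, y = 5.41 × 10^-3 mol
mass of Na2CO3 = 3.02 × 10^-3 × 105.99 = 0.320 g
% Na2CO3 = 0.320 / 0.636 × 100 = 50.3 %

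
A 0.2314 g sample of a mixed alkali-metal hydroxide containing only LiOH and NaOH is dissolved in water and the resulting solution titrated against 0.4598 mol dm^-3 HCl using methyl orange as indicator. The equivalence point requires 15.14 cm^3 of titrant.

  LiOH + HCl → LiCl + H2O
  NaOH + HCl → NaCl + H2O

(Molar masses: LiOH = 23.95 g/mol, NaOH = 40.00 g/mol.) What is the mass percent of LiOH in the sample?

n(HCl) = 0.01514 × 0.4598 = 6.961 × 10^-3 mol
Let x = n(LiOH), y = n(NaOH).
Titrant: 1x + 1y = 6.961 × 10^-3;  mass: 23.95x + 40.00y = 0.2314
Solving, x = 2.932 × 10^-3 mol, y = 4.030 × 10^-3 mol
mass of LiOH = 2.932 × 10^-3 × 23.95 = 0.07022 g
% LiOH = 0.07022 / 0.2314 × 100 = 30.34 %

30.34 %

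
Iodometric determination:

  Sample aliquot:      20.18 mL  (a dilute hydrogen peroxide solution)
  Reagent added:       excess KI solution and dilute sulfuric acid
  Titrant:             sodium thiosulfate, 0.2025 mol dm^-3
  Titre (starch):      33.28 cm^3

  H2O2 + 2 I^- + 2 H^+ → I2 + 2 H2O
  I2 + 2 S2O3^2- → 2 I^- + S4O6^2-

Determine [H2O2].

0.1670 mol/L

n(S2O3^2-) = 0.03328 × 0.2025 = 6.739 × 10^-3 mol
n(I2) = n(S2O3^2-)/2 = 3.370 × 10^-3 mol
n(H2O2) in the aliquot = 3.370 × 10^-3 mol (1:1 ratio)
[H2O2] = 3.370 × 10^-3 / 0.02018 = 0.1670 mol/L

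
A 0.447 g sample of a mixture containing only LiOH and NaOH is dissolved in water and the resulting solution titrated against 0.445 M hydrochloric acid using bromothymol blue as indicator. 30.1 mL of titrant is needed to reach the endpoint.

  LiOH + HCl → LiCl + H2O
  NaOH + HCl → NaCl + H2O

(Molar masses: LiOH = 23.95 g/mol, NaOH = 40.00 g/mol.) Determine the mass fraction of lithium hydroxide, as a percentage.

29.6 %

n(HCl) = 0.0301 × 0.445 = 0.0134 mol
Let x = n(LiOH), y = n(NaOH).
Titrant: 1x + 1y = 0.0134;  mass: 23.95x + 40.00y = 0.447
Solving, x = 5.53 × 10^-3 mol, y = 7.86 × 10^-3 mol
mass of LiOH = 5.53 × 10^-3 × 23.95 = 0.132 g
% LiOH = 0.132 / 0.447 × 100 = 29.6 %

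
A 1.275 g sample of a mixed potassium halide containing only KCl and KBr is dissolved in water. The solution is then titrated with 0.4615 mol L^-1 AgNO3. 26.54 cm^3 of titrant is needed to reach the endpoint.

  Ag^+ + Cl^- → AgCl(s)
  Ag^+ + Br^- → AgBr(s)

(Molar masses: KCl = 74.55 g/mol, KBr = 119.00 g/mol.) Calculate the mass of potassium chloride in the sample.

0.3061 g

n(AgNO3) = 0.02654 × 0.4615 = 0.01225 mol
Let x = n(KCl), y = n(KBr).
Titrant: 1x + 1y = 0.01225;  mass: 74.55x + 119.00y = 1.275
Solving, x = 4.107 × 10^-3 mol, y = 8.142 × 10^-3 mol
mass of KCl = 4.107 × 10^-3 × 74.55 = 0.3061 g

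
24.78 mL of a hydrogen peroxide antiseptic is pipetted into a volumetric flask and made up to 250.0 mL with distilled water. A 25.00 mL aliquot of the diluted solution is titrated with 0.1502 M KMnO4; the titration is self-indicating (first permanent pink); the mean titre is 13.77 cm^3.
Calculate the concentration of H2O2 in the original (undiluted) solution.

2 MnO4^- + 5 H2O2 + 6 H^+ → 2 Mn^2+ + 5 O2 + 8 H2O
n(KMnO4) = 0.01377 × 0.1502 = 2.068 × 10^-3 mol
From the 5:2 ratio, n(H2O2) in the aliquot = 5/2 × 2.068 × 10^-3 = 5.171 × 10^-3 mol
[H2O2]_dilute = 5.171 × 10^-3 / 0.02500 = 0.2068 mol/L
Dilution factor = 250.0 / 24.78 = 10.09
[H2O2]_stock = 0.2068 × 10.09 = 2.087 mol/L

2.087 M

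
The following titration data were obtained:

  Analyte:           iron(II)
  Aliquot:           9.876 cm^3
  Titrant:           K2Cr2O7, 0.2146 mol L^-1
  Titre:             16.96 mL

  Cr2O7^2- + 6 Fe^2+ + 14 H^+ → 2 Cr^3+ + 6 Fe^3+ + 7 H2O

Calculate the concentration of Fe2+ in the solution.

n(K2Cr2O7) = 0.01696 L × 0.2146 mol/L = 3.640 × 10^-3 mol
From the 6:1 mole ratio, n(Fe2+) = 6/1 × 3.640 × 10^-3 = 0.02184 mol
[Fe2+] = 0.02184 mol / 0.009876 L = 2.211 mol/L

2.211 mol/L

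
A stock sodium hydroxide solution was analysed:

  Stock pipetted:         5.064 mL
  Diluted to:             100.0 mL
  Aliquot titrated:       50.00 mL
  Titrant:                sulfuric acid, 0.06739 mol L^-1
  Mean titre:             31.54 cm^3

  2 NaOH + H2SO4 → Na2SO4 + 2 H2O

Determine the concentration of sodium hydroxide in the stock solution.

n(H2SO4) = 0.03154 × 0.06739 = 2.125 × 10^-3 mol
From the 2:1 ratio, n(NaOH) in the aliquot = 2/1 × 2.125 × 10^-3 = 4.251 × 10^-3 mol
[NaOH]_dilute = 4.251 × 10^-3 / 0.05000 = 0.08502 mol/L
Dilution factor = 100.0 / 5.064 = 19.75
[NaOH]_stock = 0.08502 × 19.75 = 1.679 mol/L

1.679 mol/L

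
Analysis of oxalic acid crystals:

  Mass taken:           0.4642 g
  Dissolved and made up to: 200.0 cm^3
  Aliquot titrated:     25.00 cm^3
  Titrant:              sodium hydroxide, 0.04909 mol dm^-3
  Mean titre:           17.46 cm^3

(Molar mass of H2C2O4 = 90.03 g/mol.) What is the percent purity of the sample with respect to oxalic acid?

66.49 %

H2C2O4 + 2 NaOH → Na2C2O4 + 2 H2O
n(NaOH) per titration = 0.01746 × 0.04909 = 8.571 × 10^-4 mol
From the 1:2 ratio, n(H2C2O4) in each aliquot = 1/2 × 8.571 × 10^-4 = 4.286 × 10^-4 mol
n(H2C2O4) in the whole flask = 4.286 × 10^-4 × 200.0/25.00 = 3.428 × 10^-3 mol
mass of H2C2O4 = 3.428 × 10^-3 × 90.03 = 0.3087 g
% H2C2O4 = 0.3087 / 0.4642 × 100 = 66.49 %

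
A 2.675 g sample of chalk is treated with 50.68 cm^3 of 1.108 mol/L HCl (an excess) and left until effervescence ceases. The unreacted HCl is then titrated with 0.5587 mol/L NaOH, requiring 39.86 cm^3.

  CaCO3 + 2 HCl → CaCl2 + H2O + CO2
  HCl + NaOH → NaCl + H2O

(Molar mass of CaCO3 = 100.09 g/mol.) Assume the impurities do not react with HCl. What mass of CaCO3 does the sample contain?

1.696 g

n(HCl) added = 0.05068 × 1.108 = 0.05615 mol
n(NaOH) used in back-titration = 0.03986 × 0.5587 = 0.02227 mol
n(HCl) left over = 0.02227 mol (1:1 ratio)
n(HCl) consumed by analyte = 0.05615 − 0.02227 = 0.03388 mol
From the 1:2 ratio, n(CaCO3) = 1/2 × 0.03388 = 0.01694 mol
mass of CaCO3 = 0.01694 × 100.09 = 1.696 g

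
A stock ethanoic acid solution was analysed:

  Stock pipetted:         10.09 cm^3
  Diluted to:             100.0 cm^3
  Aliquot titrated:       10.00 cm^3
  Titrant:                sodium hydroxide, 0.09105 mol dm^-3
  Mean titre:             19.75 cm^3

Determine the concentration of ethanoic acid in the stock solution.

CH3COOH + NaOH → CH3COONa + H2O
n(NaOH) = 0.01975 × 0.09105 = 1.798 × 10^-3 mol
n(CH3COOH) in the aliquot = 1.798 × 10^-3 mol (1:1 ratio)
[CH3COOH]_dilute = 1.798 × 10^-3 / 0.01000 = 0.1798 mol/L
Dilution factor = 100.0 / 10.09 = 9.911
[CH3COOH]_stock = 0.1798 × 9.911 = 1.782 mol/L

1.782 mol/L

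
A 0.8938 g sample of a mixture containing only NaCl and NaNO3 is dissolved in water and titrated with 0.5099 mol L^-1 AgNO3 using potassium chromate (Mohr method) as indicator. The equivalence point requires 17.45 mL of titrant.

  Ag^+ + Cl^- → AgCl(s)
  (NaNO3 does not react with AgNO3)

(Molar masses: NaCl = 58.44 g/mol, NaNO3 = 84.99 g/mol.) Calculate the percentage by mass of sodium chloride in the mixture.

58.18 %

n(AgNO3) = 0.01745 × 0.5099 = 8.898 × 10^-3 mol
Let x = n(NaCl), y = n(NaNO3).
Titrant: 1x = 8.898 × 10^-3;  mass: 58.44x + 84.99y = 0.8938
Solving, x = 8.898 × 10^-3 mol, y = 4.398 × 10^-3 mol
mass of NaCl = 8.898 × 10^-3 × 58.44 = 0.5200 g
% NaCl = 0.5200 / 0.8938 × 100 = 58.18 %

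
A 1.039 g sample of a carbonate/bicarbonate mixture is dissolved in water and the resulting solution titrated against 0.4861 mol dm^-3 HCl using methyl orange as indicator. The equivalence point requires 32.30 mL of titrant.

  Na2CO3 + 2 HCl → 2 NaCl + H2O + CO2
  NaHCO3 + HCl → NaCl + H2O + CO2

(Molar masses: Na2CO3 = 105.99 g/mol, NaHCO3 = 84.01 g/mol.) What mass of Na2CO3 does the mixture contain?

n(HCl) = 0.03230 × 0.4861 = 0.01570 mol
Let x = n(Na2CO3), y = n(NaHCO3).
Titrant: 2x + 1y = 0.01570;  mass: 105.99x + 84.01y = 1.039
Solving, x = 4.515 × 10^-3 mol, y = 6.672 × 10^-3 mol
mass of Na2CO3 = 4.515 × 10^-3 × 105.99 = 0.4785 g

0.4785 g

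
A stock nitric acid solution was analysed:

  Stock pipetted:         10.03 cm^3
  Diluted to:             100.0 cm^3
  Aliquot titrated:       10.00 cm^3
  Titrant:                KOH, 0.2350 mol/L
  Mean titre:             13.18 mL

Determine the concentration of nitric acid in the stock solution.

3.088 mol/L

HNO3 + KOH → KNO3 + H2O
n(KOH) = 0.01318 × 0.2350 = 3.097 × 10^-3 mol
n(HNO3) in the aliquot = 3.097 × 10^-3 mol (1:1 ratio)
[HNO3]_dilute = 3.097 × 10^-3 / 0.01000 = 0.3097 mol/L
Dilution factor = 100.0 / 10.03 = 9.970
[HNO3]_stock = 0.3097 × 9.970 = 3.088 mol/L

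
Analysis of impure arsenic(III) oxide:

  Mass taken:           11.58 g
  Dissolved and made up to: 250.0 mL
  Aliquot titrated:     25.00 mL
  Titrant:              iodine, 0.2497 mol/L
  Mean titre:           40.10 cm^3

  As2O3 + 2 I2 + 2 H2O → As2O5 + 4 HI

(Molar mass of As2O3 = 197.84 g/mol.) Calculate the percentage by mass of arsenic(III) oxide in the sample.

n(I2) per titration = 0.04010 × 0.2497 = 0.01001 mol
From the 1:2 ratio, n(As2O3) in each aliquot = 1/2 × 0.01001 = 5.006 × 10^-3 mol
n(As2O3) in the whole flask = 5.006 × 10^-3 × 250.0/25.00 = 0.05006 mol
mass of As2O3 = 0.05006 × 197.84 = 9.905 g
% As2O3 = 9.905 / 11.58 × 100 = 85.53 %

85.53 %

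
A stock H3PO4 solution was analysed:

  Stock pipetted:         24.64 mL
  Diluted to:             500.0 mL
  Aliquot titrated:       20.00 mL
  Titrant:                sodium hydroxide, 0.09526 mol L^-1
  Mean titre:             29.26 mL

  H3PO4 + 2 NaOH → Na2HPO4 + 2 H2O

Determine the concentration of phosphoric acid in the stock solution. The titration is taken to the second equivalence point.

n(NaOH) = 0.02926 × 0.09526 = 2.787 × 10^-3 mol
From the 1:2 ratio, n(H3PO4) in the aliquot = 1/2 × 2.787 × 10^-3 = 1.394 × 10^-3 mol
[H3PO4]_dilute = 1.394 × 10^-3 / 0.02000 = 0.06968 mol/L
Dilution factor = 500.0 / 24.64 = 20.29
[H3PO4]_stock = 0.06968 × 20.29 = 1.414 mol/L

1.414 mol/L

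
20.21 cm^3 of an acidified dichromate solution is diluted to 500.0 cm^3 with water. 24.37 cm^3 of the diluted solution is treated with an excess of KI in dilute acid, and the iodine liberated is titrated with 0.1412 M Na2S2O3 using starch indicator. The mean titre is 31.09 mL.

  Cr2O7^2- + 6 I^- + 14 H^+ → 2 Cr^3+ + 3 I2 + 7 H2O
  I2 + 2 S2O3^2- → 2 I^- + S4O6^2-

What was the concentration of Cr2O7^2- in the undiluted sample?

0.7428 M

n(S2O3^2-) = 0.03109 × 0.1412 = 4.390 × 10^-3 mol
n(I2) = n(S2O3^2-)/2 = 2.195 × 10^-3 mol
From the 1:3 ratio, n(Cr2O7^2-) in the aliquot = 1/3 × 2.195 × 10^-3 = 7.317 × 10^-4 mol
[Cr2O7^2-]_dilute = 7.317 × 10^-4 / 0.02437 = 0.03002 mol/L
[Cr2O7^2-]_original = 0.03002 × 500.0/20.21 = 0.7428 mol/L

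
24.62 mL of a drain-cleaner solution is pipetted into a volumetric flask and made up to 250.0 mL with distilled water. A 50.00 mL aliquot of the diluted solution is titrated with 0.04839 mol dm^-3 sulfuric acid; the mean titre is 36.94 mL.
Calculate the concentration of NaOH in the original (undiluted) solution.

2 NaOH + H2SO4 → Na2SO4 + 2 H2O
n(H2SO4) = 0.03694 × 0.04839 = 1.788 × 10^-3 mol
From the 2:1 ratio, n(NaOH) in the aliquot = 2/1 × 1.788 × 10^-3 = 3.575 × 10^-3 mol
[NaOH]_dilute = 3.575 × 10^-3 / 0.05000 = 0.07150 mol/L
Dilution factor = 250.0 / 24.62 = 10.15
[NaOH]_stock = 0.07150 × 10.15 = 0.7260 mol/L

0.7260 mol/L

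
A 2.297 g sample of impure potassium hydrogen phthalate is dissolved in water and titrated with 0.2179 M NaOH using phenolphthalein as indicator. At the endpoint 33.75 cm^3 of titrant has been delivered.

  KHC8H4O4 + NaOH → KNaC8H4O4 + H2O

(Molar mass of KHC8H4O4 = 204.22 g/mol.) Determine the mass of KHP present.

1.502 g

n(NaOH) = 0.03375 L × 0.2179 mol/L = 7.354 × 10^-3 mol
n(KHC8H4O4) = 7.354 × 10^-3 mol (1:1 ratio)
mass of KHC8H4O4 = 7.354 × 10^-3 × 204.22 g/mol = 1.502 g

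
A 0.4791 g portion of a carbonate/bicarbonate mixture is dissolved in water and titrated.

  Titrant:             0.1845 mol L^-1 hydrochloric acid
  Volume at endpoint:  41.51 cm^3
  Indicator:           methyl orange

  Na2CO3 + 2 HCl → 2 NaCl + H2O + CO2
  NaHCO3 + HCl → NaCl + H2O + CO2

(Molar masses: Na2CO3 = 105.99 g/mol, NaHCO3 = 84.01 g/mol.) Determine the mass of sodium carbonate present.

0.2807 g

n(HCl) = 0.04151 × 0.1845 = 7.659 × 10^-3 mol
Let x = n(Na2CO3), y = n(NaHCO3).
Titrant: 2x + 1y = 7.659 × 10^-3;  mass: 105.99x + 84.01y = 0.4791
Solving, x = 2.649 × 10^-3 mol, y = 2.361 × 10^-3 mol
mass of Na2CO3 = 2.649 × 10^-3 × 105.99 = 0.2807 g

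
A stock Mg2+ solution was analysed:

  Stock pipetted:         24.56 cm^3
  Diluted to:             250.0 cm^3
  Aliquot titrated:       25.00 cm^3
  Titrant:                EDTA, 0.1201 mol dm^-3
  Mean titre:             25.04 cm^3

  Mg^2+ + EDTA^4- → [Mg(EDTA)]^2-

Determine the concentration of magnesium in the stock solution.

n(EDTA) = 0.02504 × 0.1201 = 3.007 × 10^-3 mol
n(Mg2+) in the aliquot = 3.007 × 10^-3 mol (1:1 ratio)
[Mg2+]_dilute = 3.007 × 10^-3 / 0.02500 = 0.1203 mol/L
Dilution factor = 250.0 / 24.56 = 10.18
[Mg2+]_stock = 0.1203 × 10.18 = 1.224 mol/L

1.224 mol/L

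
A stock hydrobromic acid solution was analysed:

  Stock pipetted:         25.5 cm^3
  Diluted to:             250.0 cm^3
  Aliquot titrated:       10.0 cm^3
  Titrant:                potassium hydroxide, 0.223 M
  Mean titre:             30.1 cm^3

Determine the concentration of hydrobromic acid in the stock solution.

HBr + KOH → KBr + H2O
n(KOH) = 0.0301 × 0.223 = 6.71 × 10^-3 mol
n(HBr) in the aliquot = 6.71 × 10^-3 mol (1:1 ratio)
[HBr]_dilute = 6.71 × 10^-3 / 0.0100 = 0.671 mol/L
Dilution factor = 250.0 / 25.5 = 9.804
[HBr]_stock = 0.671 × 9.804 = 6.58 mol/L

6.58 M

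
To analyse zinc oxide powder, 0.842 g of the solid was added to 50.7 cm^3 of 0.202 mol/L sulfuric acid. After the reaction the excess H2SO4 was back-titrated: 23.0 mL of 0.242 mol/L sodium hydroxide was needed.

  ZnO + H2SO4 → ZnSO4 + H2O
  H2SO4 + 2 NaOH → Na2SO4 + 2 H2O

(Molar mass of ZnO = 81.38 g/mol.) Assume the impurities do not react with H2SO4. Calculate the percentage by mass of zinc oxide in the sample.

72.1 %

n(H2SO4) added = 0.0507 × 0.202 = 0.0102 mol
n(NaOH) used in back-titration = 0.0230 × 0.242 = 5.57 × 10^-3 mol
From the 1:2 ratio, n(H2SO4) left over = 1/2 × 5.57 × 10^-3 = 2.78 × 10^-3 mol
n(H2SO4) consumed by analyte = 0.0102 − 2.78 × 10^-3 = 7.46 × 10^-3 mol
n(ZnO) = 7.46 × 10^-3 mol (1:1 ratio)
mass of ZnO = 7.46 × 10^-3 × 81.38 = 0.607 g
% ZnO = 0.607 / 0.842 × 100 = 72.1 %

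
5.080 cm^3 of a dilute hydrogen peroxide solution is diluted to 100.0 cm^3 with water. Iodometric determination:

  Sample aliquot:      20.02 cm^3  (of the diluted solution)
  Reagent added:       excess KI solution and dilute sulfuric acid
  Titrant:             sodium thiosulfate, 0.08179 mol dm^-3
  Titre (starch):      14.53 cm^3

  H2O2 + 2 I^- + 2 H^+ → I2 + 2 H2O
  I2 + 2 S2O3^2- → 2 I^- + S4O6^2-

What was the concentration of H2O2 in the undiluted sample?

0.5843 mol/L

n(S2O3^2-) = 0.01453 × 0.08179 = 1.188 × 10^-3 mol
n(I2) = n(S2O3^2-)/2 = 5.942 × 10^-4 mol
n(H2O2) in the aliquot = 5.942 × 10^-4 mol (1:1 ratio)
[H2O2]_dilute = 5.942 × 10^-4 / 0.02002 = 0.02968 mol/L
[H2O2]_original = 0.02968 × 100.0/5.080 = 0.5843 mol/L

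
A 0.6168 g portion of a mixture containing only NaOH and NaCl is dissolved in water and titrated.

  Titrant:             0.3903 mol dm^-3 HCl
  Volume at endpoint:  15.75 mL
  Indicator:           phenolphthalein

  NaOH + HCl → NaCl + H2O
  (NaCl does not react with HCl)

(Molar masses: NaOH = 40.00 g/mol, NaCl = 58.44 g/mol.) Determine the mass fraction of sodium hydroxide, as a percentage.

39.87 %

n(HCl) = 0.01575 × 0.3903 = 6.147 × 10^-3 mol
Let x = n(NaOH), y = n(NaCl).
Titrant: 1x = 6.147 × 10^-3;  mass: 40.00x + 58.44y = 0.6168
Solving, x = 6.147 × 10^-3 mol, y = 6.347 × 10^-3 mol
mass of NaOH = 6.147 × 10^-3 × 40.00 = 0.2459 g
% NaOH = 0.2459 / 0.6168 × 100 = 39.87 %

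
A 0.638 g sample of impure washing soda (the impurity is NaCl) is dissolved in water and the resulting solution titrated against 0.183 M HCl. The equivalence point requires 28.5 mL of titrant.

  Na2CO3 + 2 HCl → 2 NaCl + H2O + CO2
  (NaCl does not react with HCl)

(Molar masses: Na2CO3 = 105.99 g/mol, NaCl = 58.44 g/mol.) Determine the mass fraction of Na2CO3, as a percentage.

43.3 %

n(HCl) = 0.0285 × 0.183 = 5.22 × 10^-3 mol
Let x = n(Na2CO3), y = n(NaCl).
Titrant: 2x = 5.22 × 10^-3;  mass: 105.99x + 58.44y = 0.638
Solving, x = 2.61 × 10^-3 mol, y = 6.19 × 10^-3 mol
mass of Na2CO3 = 2.61 × 10^-3 × 105.99 = 0.276 g
% Na2CO3 = 0.276 / 0.638 × 100 = 43.3 %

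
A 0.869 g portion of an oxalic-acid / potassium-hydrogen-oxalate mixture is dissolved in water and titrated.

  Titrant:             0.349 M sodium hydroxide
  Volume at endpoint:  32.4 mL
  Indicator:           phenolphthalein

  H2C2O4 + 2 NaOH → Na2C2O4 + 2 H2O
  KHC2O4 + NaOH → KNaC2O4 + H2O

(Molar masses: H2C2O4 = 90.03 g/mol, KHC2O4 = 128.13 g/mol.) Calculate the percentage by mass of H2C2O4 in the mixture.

36.1 %

n(NaOH) = 0.0324 × 0.349 = 0.0113 mol
Let x = n(H2C2O4), y = n(KHC2O4).
Titrant: 2x + 1y = 0.0113;  mass: 90.03x + 128.13y = 0.869
Solving, x = 3.49 × 10^-3 mol, y = 4.33 × 10^-3 mol
mass of H2C2O4 = 3.49 × 10^-3 × 90.03 = 0.314 g
% H2C2O4 = 0.314 / 0.869 × 100 = 36.1 %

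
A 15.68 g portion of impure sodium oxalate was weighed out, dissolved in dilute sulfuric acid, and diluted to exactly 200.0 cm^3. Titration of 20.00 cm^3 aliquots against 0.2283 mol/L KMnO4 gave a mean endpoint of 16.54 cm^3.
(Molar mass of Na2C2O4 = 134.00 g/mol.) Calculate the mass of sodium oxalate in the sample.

12.65 g

2 MnO4^- + 5 C2O4^2- + 16 H^+ → 2 Mn^2+ + 10 CO2 + 8 H2O
n(KMnO4) per titration = 0.01654 × 0.2283 = 3.776 × 10^-3 mol
From the 5:2 ratio, n(Na2C2O4) in each aliquot = 5/2 × 3.776 × 10^-3 = 9.440 × 10^-3 mol
n(Na2C2O4) in the whole flask = 9.440 × 10^-3 × 200.0/20.00 = 0.09440 mol
mass of Na2C2O4 = 0.09440 × 134.00 = 12.65 g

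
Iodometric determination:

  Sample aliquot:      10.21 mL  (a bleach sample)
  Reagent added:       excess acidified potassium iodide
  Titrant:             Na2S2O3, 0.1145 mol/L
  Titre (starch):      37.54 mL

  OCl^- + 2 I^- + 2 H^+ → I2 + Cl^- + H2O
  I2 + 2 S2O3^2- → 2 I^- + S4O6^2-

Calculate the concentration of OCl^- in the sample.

n(S2O3^2-) = 0.03754 × 0.1145 = 4.298 × 10^-3 mol
n(I2) = n(S2O3^2-)/2 = 2.149 × 10^-3 mol
n(OCl^-) in the aliquot = 2.149 × 10^-3 mol (1:1 ratio)
[OCl^-] = 2.149 × 10^-3 / 0.01021 = 0.2105 mol/L

0.2105 mol/L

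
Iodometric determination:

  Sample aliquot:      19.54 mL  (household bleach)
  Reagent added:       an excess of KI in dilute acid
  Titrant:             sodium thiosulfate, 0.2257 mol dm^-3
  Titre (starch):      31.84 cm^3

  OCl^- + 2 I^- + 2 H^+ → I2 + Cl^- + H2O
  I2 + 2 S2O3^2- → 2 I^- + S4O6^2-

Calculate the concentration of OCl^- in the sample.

0.1839 mol/L

n(S2O3^2-) = 0.03184 × 0.2257 = 7.186 × 10^-3 mol
n(I2) = n(S2O3^2-)/2 = 3.593 × 10^-3 mol
n(OCl^-) in the aliquot = 3.593 × 10^-3 mol (1:1 ratio)
[OCl^-] = 3.593 × 10^-3 / 0.01954 = 0.1839 mol/L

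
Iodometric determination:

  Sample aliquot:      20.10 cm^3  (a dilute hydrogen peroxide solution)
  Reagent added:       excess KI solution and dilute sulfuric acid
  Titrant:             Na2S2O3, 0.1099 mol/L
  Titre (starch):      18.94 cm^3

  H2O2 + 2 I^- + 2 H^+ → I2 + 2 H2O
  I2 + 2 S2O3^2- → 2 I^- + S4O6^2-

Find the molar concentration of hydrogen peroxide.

n(S2O3^2-) = 0.01894 × 0.1099 = 2.082 × 10^-3 mol
n(I2) = n(S2O3^2-)/2 = 1.041 × 10^-3 mol
n(H2O2) in the aliquot = 1.041 × 10^-3 mol (1:1 ratio)
[H2O2] = 1.041 × 10^-3 / 0.02010 = 0.05178 mol/L

0.05178 mol/L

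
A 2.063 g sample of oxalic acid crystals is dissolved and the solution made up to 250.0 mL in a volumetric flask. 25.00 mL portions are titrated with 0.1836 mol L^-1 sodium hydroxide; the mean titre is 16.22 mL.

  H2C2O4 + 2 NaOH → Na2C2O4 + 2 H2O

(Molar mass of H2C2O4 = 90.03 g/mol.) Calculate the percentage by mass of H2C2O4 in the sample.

64.98 %

n(NaOH) per titration = 0.01622 × 0.1836 = 2.978 × 10^-3 mol
From the 1:2 ratio, n(H2C2O4) in each aliquot = 1/2 × 2.978 × 10^-3 = 1.489 × 10^-3 mol
n(H2C2O4) in the whole flask = 1.489 × 10^-3 × 250.0/25.00 = 0.01489 mol
mass of H2C2O4 = 0.01489 × 90.03 = 1.341 g
% H2C2O4 = 1.341 / 2.063 × 100 = 64.98 %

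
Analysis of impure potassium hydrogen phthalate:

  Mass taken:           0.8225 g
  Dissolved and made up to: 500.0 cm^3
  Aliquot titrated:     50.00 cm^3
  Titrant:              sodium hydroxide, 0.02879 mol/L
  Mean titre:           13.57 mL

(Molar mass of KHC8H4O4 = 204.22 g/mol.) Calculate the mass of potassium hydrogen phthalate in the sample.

KHC8H4O4 + NaOH → KNaC8H4O4 + H2O
n(NaOH) per titration = 0.01357 × 0.02879 = 3.907 × 10^-4 mol
n(KHC8H4O4) in each aliquot = 3.907 × 10^-4 mol (1:1 ratio)
n(KHC8H4O4) in the whole flask = 3.907 × 10^-4 × 500.0/50.00 = 3.907 × 10^-3 mol
mass of KHC8H4O4 = 3.907 × 10^-3 × 204.22 = 0.7978 g

0.7978 g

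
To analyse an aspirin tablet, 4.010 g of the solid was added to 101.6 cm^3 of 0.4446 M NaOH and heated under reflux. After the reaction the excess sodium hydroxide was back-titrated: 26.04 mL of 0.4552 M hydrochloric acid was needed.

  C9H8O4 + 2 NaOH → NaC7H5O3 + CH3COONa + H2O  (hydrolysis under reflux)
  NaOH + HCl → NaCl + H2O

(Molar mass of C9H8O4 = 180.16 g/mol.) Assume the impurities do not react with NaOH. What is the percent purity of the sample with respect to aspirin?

n(NaOH) added = 0.1016 × 0.4446 = 0.04517 mol
n(HCl) used in back-titration = 0.02604 × 0.4552 = 0.01185 mol
n(NaOH) left over = 0.01185 mol (1:1 ratio)
n(NaOH) consumed by analyte = 0.04517 − 0.01185 = 0.03332 mol
From the 1:2 ratio, n(C9H8O4) = 1/2 × 0.03332 = 0.01666 mol
mass of C9H8O4 = 0.01666 × 180.16 = 3.001 g
% C9H8O4 = 3.001 / 4.010 × 100 = 74.84 %

74.84 %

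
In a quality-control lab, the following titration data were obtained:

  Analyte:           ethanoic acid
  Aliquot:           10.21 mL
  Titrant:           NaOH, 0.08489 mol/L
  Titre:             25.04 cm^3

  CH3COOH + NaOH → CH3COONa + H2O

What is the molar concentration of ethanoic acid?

0.2082 mol/L

n(NaOH) = 0.02504 L × 0.08489 mol/L = 2.126 × 10^-3 mol
n(CH3COOH) = 2.126 × 10^-3 mol (1:1 mole ratio)
[CH3COOH] = 2.126 × 10^-3 mol / 0.01021 L = 0.2082 mol/L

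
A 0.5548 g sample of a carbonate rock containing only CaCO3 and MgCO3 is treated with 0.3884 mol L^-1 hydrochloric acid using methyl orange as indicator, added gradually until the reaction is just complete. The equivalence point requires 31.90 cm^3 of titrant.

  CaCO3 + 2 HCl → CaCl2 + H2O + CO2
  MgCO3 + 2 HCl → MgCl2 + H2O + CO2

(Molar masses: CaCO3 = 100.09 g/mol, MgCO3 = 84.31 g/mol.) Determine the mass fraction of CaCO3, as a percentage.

n(HCl) = 0.03190 × 0.3884 = 0.01239 mol
Let x = n(CaCO3), y = n(MgCO3).
Titrant: 2x + 2y = 0.01239;  mass: 100.09x + 84.31y = 0.5548
Solving, x = 2.060 × 10^-3 mol, y = 4.135 × 10^-3 mol
mass of CaCO3 = 2.060 × 10^-3 × 100.09 = 0.2062 g
% CaCO3 = 0.2062 / 0.5548 × 100 = 37.16 %

37.16 %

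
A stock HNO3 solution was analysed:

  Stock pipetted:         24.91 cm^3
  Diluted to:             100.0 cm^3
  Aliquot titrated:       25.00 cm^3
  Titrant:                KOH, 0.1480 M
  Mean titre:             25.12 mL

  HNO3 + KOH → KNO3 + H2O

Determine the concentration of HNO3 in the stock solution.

n(KOH) = 0.02512 × 0.1480 = 3.718 × 10^-3 mol
n(HNO3) in the aliquot = 3.718 × 10^-3 mol (1:1 ratio)
[HNO3]_dilute = 3.718 × 10^-3 / 0.02500 = 0.1487 mol/L
Dilution factor = 100.0 / 24.91 = 4.014
[HNO3]_stock = 0.1487 × 4.014 = 0.5970 mol/L

0.5970 M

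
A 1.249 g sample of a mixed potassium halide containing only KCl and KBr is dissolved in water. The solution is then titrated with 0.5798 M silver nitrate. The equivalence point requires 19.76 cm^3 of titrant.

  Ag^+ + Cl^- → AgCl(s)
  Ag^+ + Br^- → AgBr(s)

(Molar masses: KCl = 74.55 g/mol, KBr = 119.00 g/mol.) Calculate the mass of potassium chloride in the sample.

0.1918 g

n(AgNO3) = 0.01976 × 0.5798 = 0.01146 mol
Let x = n(KCl), y = n(KBr).
Titrant: 1x + 1y = 0.01146;  mass: 74.55x + 119.00y = 1.249
Solving, x = 2.573 × 10^-3 mol, y = 8.884 × 10^-3 mol
mass of KCl = 2.573 × 10^-3 × 74.55 = 0.1918 g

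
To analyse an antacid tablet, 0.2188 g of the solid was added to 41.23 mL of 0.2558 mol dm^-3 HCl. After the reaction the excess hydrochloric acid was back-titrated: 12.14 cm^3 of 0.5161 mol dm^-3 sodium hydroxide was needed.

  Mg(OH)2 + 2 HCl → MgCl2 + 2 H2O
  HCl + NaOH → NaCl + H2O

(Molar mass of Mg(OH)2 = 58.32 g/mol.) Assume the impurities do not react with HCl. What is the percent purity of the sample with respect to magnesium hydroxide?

n(HCl) added = 0.04123 × 0.2558 = 0.01055 mol
n(NaOH) used in back-titration = 0.01214 × 0.5161 = 6.265 × 10^-3 mol
n(HCl) left over = 6.265 × 10^-3 mol (1:1 ratio)
n(HCl) consumed by analyte = 0.01055 − 6.265 × 10^-3 = 4.281 × 10^-3 mol
From the 1:2 ratio, n(Mg(OH)2) = 1/2 × 4.281 × 10^-3 = 2.141 × 10^-3 mol
mass of Mg(OH)2 = 2.141 × 10^-3 × 58.32 = 0.1248 g
% Mg(OH)2 = 0.1248 / 0.2188 × 100 = 57.06 %

57.06 %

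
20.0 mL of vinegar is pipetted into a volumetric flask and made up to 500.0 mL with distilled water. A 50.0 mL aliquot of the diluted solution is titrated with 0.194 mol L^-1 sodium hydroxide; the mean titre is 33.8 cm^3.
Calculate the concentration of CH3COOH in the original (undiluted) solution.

CH3COOH + NaOH → CH3COONa + H2O
n(NaOH) = 0.0338 × 0.194 = 6.56 × 10^-3 mol
n(CH3COOH) in the aliquot = 6.56 × 10^-3 mol (1:1 ratio)
[CH3COOH]_dilute = 6.56 × 10^-3 / 0.0500 = 0.131 mol/L
Dilution factor = 500.0 / 20.0 = 25.00
[CH3COOH]_stock = 0.131 × 25.00 = 3.28 mol/L

3.28 mol/L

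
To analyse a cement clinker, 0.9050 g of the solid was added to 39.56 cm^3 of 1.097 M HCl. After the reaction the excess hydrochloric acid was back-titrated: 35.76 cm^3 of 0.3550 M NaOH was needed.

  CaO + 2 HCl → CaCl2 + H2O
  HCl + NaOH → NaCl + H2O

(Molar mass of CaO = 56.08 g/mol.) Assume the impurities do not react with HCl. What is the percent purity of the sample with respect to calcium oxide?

n(HCl) added = 0.03956 × 1.097 = 0.04340 mol
n(NaOH) used in back-titration = 0.03576 × 0.3550 = 0.01269 mol
n(HCl) left over = 0.01269 mol (1:1 ratio)
n(HCl) consumed by analyte = 0.04340 − 0.01269 = 0.03070 mol
From the 1:2 ratio, n(CaO) = 1/2 × 0.03070 = 0.01535 mol
mass of CaO = 0.01535 × 56.08 = 0.8609 g
% CaO = 0.8609 / 0.9050 × 100 = 95.13 %

95.13 %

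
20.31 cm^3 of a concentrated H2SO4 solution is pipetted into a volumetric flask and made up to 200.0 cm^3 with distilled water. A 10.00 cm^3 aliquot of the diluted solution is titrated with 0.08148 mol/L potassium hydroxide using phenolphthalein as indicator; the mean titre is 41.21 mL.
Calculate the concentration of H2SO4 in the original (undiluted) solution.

1.653 mol/L

H2SO4 + 2 KOH → K2SO4 + 2 H2O
n(KOH) = 0.04121 × 0.08148 = 3.358 × 10^-3 mol
From the 1:2 ratio, n(H2SO4) in the aliquot = 1/2 × 3.358 × 10^-3 = 1.679 × 10^-3 mol
[H2SO4]_dilute = 1.679 × 10^-3 / 0.01000 = 0.1679 mol/L
Dilution factor = 200.0 / 20.31 = 9.847
[H2SO4]_stock = 0.1679 × 9.847 = 1.653 mol/L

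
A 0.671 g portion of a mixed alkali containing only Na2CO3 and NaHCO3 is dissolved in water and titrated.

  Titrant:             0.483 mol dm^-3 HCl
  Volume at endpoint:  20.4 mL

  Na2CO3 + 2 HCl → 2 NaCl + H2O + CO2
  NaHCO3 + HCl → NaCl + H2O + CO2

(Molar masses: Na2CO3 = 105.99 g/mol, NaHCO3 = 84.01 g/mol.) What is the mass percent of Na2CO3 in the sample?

n(HCl) = 0.0204 × 0.483 = 9.85 × 10^-3 mol
Let x = n(Na2CO3), y = n(NaHCO3).
Titrant: 2x + 1y = 9.85 × 10^-3;  mass: 105.99x + 84.01y = 0.671
Solving, x = 2.53 × 10^-3 mol, y = 4.80 × 10^-3 mol
mass of Na2CO3 = 2.53 × 10^-3 × 105.99 = 0.268 g
% Na2CO3 = 0.268 / 0.671 × 100 = 39.9 %

39.9 %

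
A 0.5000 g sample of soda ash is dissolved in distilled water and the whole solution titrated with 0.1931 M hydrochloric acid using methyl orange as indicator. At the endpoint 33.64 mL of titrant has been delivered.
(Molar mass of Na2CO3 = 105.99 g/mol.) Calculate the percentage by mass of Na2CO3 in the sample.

Na2CO3 + 2 HCl → 2 NaCl + H2O + CO2
n(HCl) = 0.03364 L × 0.1931 mol/L = 6.496 × 10^-3 mol
From the 1:2 ratio, n(Na2CO3) = 1/2 × 6.496 × 10^-3 = 3.248 × 10^-3 mol
mass of Na2CO3 = 3.248 × 10^-3 × 105.99 g/mol = 0.3442 g
% Na2CO3 = 0.3442 / 0.5000 × 100 = 68.85 %

68.85 %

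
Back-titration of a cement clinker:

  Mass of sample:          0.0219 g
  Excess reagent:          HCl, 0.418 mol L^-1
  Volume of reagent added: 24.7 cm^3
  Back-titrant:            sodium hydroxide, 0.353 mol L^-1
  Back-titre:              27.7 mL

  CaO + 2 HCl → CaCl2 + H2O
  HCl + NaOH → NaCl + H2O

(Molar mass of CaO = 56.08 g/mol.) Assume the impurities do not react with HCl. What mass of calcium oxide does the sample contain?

0.0153 g

n(HCl) added = 0.0247 × 0.418 = 0.0103 mol
n(NaOH) used in back-titration = 0.0277 × 0.353 = 9.78 × 10^-3 mol
n(HCl) left over = 9.78 × 10^-3 mol (1:1 ratio)
n(HCl) consumed by analyte = 0.0103 − 9.78 × 10^-3 = 5.47 × 10^-4 mol
From the 1:2 ratio, n(CaO) = 1/2 × 5.47 × 10^-4 = 2.73 × 10^-4 mol
mass of CaO = 2.73 × 10^-4 × 56.08 = 0.0153 g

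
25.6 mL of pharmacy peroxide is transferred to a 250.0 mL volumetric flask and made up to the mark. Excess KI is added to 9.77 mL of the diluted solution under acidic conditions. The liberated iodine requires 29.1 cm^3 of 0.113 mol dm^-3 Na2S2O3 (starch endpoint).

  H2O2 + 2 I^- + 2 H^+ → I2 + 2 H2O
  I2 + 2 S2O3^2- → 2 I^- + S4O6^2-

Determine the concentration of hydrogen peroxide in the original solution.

n(S2O3^2-) = 0.0291 × 0.113 = 3.29 × 10^-3 mol
n(I2) = n(S2O3^2-)/2 = 1.64 × 10^-3 mol
n(H2O2) in the aliquot = 1.64 × 10^-3 mol (1:1 ratio)
[H2O2]_dilute = 1.64 × 10^-3 / 0.00977 = 0.168 mol/L
[H2O2]_original = 0.168 × 250.0/25.6 = 1.64 mol/L

1.64 mol/L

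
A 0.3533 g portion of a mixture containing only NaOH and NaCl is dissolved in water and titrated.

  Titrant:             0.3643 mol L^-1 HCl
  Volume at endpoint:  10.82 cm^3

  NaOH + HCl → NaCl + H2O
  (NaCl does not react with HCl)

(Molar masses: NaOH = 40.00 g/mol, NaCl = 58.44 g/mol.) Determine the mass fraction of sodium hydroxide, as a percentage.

n(HCl) = 0.01082 × 0.3643 = 3.942 × 10^-3 mol
Let x = n(NaOH), y = n(NaCl).
Titrant: 1x = 3.942 × 10^-3;  mass: 40.00x + 58.44y = 0.3533
Solving, x = 3.942 × 10^-3 mol, y = 3.348 × 10^-3 mol
mass of NaOH = 3.942 × 10^-3 × 40.00 = 0.1577 g
% NaOH = 0.1577 / 0.3533 × 100 = 44.63 %

44.63 %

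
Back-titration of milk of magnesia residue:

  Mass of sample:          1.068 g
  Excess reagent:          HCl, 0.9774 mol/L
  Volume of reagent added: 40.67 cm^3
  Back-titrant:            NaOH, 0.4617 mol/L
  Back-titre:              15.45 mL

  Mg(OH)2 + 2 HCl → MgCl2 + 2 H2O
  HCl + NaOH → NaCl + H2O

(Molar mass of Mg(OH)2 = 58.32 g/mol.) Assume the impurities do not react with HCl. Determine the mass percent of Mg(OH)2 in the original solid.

n(HCl) added = 0.04067 × 0.9774 = 0.03975 mol
n(NaOH) used in back-titration = 0.01545 × 0.4617 = 7.133 × 10^-3 mol
n(HCl) left over = 7.133 × 10^-3 mol (1:1 ratio)
n(HCl) consumed by analyte = 0.03975 − 7.133 × 10^-3 = 0.03262 mol
From the 1:2 ratio, n(Mg(OH)2) = 1/2 × 0.03262 = 0.01631 mol
mass of Mg(OH)2 = 0.01631 × 58.32 = 0.9511 g
% Mg(OH)2 = 0.9511 / 1.068 × 100 = 89.06 %

89.06 %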